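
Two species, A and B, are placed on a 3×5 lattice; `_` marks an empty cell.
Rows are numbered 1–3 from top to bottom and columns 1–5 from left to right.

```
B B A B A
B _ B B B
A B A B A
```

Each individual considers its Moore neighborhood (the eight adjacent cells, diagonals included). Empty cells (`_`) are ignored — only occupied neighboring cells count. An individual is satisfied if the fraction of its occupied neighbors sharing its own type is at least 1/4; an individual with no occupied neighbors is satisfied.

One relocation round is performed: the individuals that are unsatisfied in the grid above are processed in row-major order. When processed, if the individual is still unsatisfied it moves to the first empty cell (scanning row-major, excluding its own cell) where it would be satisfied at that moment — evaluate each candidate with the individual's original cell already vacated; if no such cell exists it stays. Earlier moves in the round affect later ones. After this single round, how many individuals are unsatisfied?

3

Initially unsatisfied (in order): (1,3), (1,5), (3,1), (3,3), (3,5).
  (1,3) → (2,2).
  (1,5): no empty cell satisfies it; stays.
  (3,1): now satisfied by earlier moves; stays.
  (3,3): no empty cell satisfies it; stays.
  (3,5): no empty cell satisfies it; stays.
Resulting grid:
B B _ B A
B A B B B
A B A B A
Unsatisfied now: (1,5), (3,3), (3,5).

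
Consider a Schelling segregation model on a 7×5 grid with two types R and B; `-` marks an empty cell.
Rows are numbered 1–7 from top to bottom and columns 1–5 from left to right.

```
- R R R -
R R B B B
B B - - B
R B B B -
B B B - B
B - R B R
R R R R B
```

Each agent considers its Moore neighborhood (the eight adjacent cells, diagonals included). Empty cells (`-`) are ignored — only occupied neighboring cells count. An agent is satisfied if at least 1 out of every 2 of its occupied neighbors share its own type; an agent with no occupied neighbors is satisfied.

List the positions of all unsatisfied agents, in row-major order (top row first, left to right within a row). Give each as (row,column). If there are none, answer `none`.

Row 1: (1,2)R 3/4 ok · (1,3)R 3/5 ok · (1,4)R 1/4 unhappy
Row 2: (2,1)R 2/4 ok · (2,2)R 3/6 ok · (2,3)B 2/6 unhappy · (2,4)B 3/5 ok · (2,5)B 2/3 ok
Row 3: (3,1)B 2/5 unhappy · (3,2)B 4/7 ok · (3,5)B 3/3 ok
Row 4: (4,1)R 0/5 unhappy · (4,2)B 6/7 ok · (4,3)B 5/5 ok · (4,4)B 4/4 ok
Row 5: (5,1)B 3/4 ok · (5,2)B 5/7 ok · (5,3)B 5/6 ok · (5,5)B 2/3 ok
Row 6: (6,1)B 2/4 ok · (6,3)R 3/6 ok · (6,4)B 3/7 unhappy · (6,5)R 1/4 unhappy
Row 7: (7,1)R 1/2 ok · (7,2)R 3/4 ok · (7,3)R 3/4 ok · (7,4)R 3/5 ok · (7,5)B 1/3 unhappy

(1,4), (2,3), (3,1), (4,1), (6,4), (6,5), (7,5)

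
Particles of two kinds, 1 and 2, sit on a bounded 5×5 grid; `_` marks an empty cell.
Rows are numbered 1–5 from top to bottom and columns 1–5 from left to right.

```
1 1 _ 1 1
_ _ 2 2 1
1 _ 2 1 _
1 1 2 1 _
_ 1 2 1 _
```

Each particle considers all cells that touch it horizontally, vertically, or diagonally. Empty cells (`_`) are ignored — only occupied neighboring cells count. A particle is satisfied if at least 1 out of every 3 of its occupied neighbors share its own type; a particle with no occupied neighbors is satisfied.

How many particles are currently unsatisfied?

Row 1: (1,1)1 1/1 satisfied · (1,2)1 1/2 satisfied · (1,4)1 2/4 satisfied · (1,5)1 2/3 satisfied
Row 2: (2,3)2 2/5 satisfied · (2,4)2 2/6 satisfied · (2,5)1 3/4 satisfied
Row 3: (3,1)1 2/2 satisfied · (3,3)2 3/6 satisfied · (3,4)1 2/6 satisfied
Row 4: (4,1)1 3/3 satisfied · (4,2)1 3/6 satisfied · (4,3)2 2/7 not · (4,4)1 2/5 satisfied
Row 5: (5,2)1 2/4 satisfied · (5,3)2 1/5 not · (5,4)1 1/3 satisfied
Unsatisfied: (4,3), (5,3) — 2 in total.

2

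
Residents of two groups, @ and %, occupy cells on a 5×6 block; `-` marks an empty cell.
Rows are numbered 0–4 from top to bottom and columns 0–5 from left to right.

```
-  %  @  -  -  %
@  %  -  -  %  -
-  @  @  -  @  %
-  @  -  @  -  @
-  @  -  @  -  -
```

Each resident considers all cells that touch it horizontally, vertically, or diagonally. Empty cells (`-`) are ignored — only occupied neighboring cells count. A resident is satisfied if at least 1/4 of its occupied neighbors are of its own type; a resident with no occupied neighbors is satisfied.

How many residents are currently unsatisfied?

(0,1)% 1/3 satisfied
(0,2)@ 0/2 not
(0,5)% 1/1 satisfied
(1,0)@ 1/3 satisfied
(1,1)% 1/5 not
(1,4)% 2/3 satisfied
(2,1)@ 3/4 satisfied
(2,2)@ 3/4 satisfied
(2,4)@ 2/4 satisfied
(2,5)% 1/3 satisfied
(3,1)@ 3/3 satisfied
(3,3)@ 3/3 satisfied
(3,5)@ 1/2 satisfied
(4,1)@ 1/1 satisfied
(4,3)@ 1/1 satisfied
Unsatisfied: (0,2), (1,1) — 2 in total.

2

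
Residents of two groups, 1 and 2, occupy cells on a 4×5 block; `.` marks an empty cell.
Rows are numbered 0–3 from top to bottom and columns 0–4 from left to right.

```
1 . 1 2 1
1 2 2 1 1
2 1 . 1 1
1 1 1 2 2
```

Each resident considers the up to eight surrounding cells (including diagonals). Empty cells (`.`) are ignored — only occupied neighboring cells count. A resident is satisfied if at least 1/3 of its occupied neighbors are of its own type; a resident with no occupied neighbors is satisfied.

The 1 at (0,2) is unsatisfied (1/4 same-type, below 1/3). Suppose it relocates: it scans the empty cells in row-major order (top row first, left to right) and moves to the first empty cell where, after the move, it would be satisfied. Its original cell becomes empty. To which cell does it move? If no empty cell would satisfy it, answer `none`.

(0,1)

Vacating (0,2). Empty cells in order:
  (0,1): 2/4 same-type → satisfied — stop here.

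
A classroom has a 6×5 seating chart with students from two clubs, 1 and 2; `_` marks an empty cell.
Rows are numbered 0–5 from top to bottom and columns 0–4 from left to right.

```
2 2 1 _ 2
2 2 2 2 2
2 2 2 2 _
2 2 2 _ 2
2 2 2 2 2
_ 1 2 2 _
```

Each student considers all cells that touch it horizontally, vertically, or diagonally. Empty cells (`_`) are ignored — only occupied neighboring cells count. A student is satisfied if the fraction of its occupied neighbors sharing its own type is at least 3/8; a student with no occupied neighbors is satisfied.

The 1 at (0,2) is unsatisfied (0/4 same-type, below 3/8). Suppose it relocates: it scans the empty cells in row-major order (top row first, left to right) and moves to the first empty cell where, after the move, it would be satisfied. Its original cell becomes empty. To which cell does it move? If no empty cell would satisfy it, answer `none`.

none

Vacating (0,2). Empty cells in order:
  (0,3): 0/4 same-type → still unsatisfied.
  (2,4): 0/4 same-type → still unsatisfied.
  (3,3): 0/7 same-type → still unsatisfied.
  (5,0): 1/3 same-type → still unsatisfied.
  (5,4): 0/3 same-type → still unsatisfied.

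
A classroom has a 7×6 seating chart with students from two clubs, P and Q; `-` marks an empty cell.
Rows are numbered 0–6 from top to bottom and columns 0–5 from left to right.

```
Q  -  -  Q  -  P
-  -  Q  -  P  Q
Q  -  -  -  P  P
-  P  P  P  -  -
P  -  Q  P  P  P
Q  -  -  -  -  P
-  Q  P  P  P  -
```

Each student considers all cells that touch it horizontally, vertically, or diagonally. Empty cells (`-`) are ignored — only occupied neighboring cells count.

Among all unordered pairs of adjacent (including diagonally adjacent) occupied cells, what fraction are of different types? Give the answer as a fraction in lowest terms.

3/8

Scan each occupied cell's neighbors to the right and below (and the two forward diagonals) so each pair is counted once.
From row 0: 2 unlike of 4 pairs (running 2/4).
From row 1: 3 unlike of 5 pairs (running 5/9).
From row 2: 1 unlike of 3 pairs (running 6/12).
From row 3: 3 unlike of 9 pairs (running 9/21).
From row 4: 2 unlike of 6 pairs (running 11/27).
From row 5: 0 unlike of 2 pairs (running 11/29).
From row 6: 1 unlike of 3 pairs (running 12/32).
Total adjacent occupied pairs: 32; unlike-type pairs: 12.
12/32 reduces to 3/8.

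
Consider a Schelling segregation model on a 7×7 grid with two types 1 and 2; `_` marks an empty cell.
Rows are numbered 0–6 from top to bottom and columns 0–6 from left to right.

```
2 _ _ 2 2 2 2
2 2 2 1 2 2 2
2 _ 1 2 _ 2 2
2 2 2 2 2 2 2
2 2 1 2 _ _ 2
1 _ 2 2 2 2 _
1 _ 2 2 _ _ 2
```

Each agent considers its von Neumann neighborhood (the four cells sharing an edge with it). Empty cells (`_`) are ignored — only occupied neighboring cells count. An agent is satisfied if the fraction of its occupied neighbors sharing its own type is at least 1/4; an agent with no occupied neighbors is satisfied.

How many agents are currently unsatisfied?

(0,0)2 1/1 ✓
(0,3)2 1/2 ✓
(0,4)2 3/3 ✓
(0,5)2 3/3 ✓
(0,6)2 2/2 ✓
(1,0)2 3/3 ✓
(1,1)2 2/2 ✓
(1,2)2 1/3 ✓
(1,3)1 0/4 ✗
(1,4)2 2/3 ✓
(1,5)2 4/4 ✓
(1,6)2 3/3 ✓
(2,0)2 2/2 ✓
(2,2)1 0/3 ✗
(2,3)2 1/3 ✓
(2,5)2 3/3 ✓
(2,6)2 3/3 ✓
(3,0)2 3/3 ✓
(3,1)2 3/3 ✓
(3,2)2 2/4 ✓
(3,3)2 4/4 ✓
(3,4)2 2/2 ✓
(3,5)2 3/3 ✓
(3,6)2 3/3 ✓
(4,0)2 2/3 ✓
(4,1)2 2/3 ✓
(4,2)1 0/4 ✗
(4,3)2 2/3 ✓
(4,6)2 1/1 ✓
(5,0)1 1/2 ✓
(5,2)2 2/3 ✓
(5,3)2 4/4 ✓
(5,4)2 2/2 ✓
(5,5)2 1/1 ✓
(6,0)1 1/1 ✓
(6,2)2 2/2 ✓
(6,3)2 2/2 ✓
(6,6)2 0/0 ✓
Unsatisfied: (1,3), (2,2), (4,2) — 3 in total.

3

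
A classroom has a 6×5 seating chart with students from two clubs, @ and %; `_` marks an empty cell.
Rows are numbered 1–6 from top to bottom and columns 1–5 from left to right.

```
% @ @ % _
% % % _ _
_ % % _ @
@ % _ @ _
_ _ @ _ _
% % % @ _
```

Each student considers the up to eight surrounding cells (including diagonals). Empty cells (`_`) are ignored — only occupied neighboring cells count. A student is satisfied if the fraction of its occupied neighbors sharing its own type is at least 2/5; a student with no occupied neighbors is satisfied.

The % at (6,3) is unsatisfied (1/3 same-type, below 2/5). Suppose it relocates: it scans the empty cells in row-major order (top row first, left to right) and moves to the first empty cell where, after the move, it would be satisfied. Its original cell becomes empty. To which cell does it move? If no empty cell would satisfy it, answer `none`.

(1,5)

Vacating (6,3). Empty cells in order:
  (1,5): 1/1 same-type → satisfied — stop here.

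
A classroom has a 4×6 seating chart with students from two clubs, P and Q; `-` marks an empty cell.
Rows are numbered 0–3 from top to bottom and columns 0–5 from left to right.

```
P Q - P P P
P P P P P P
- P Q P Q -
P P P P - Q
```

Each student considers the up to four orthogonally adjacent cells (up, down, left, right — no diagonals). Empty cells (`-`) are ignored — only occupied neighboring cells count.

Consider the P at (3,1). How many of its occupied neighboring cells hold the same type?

Occupied neighbors of (3,1): (2,1)=P, (3,0)=P, (3,2)=P.
Same type (P): 3 of 3.

3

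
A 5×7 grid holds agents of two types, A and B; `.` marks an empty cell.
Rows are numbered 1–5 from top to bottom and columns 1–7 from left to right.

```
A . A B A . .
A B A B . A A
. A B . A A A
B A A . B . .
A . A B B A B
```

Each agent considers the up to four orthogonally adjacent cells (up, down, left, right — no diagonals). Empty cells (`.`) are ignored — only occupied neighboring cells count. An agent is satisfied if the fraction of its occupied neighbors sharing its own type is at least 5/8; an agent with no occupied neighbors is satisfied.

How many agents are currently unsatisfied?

17

(1,1)A 1/1 ✓
(1,3)A 1/2 ✗
(1,4)B 1/3 ✗
(1,5)A 0/1 ✗
(2,1)A 1/2 ✗
(2,2)B 0/3 ✗
(2,3)A 1/4 ✗
(2,4)B 1/2 ✗
(2,6)A 2/2 ✓
(2,7)A 2/2 ✓
(3,2)A 1/3 ✗
(3,3)B 0/3 ✗
(3,5)A 1/2 ✗
(3,6)A 3/3 ✓
(3,7)A 2/2 ✓
(4,1)B 0/2 ✗
(4,2)A 2/3 ✓
(4,3)A 2/3 ✓
(4,5)B 1/2 ✗
(5,1)A 0/1 ✗
(5,3)A 1/2 ✗
(5,4)B 1/2 ✗
(5,5)B 2/3 ✓
(5,6)A 0/2 ✗
(5,7)B 0/1 ✗
Unsatisfied: (1,3), (1,4), (1,5), (2,1), (2,2), (2,3), (2,4), (3,2), (3,3), (3,5), (4,1), (4,5), (5,1), (5,3), (5,4), (5,6), (5,7) — 17 in total.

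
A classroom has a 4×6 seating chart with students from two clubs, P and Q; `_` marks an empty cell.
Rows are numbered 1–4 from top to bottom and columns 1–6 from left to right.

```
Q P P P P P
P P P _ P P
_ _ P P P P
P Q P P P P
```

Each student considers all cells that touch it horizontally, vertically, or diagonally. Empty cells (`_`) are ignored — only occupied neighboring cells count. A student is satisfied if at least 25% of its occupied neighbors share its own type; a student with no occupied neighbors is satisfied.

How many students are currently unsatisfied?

3

Row 1: (1,1)Q 0/3 not · (1,2)P 4/5 satisfied · (1,3)P 4/4 satisfied · (1,4)P 4/4 satisfied · (1,5)P 4/4 satisfied · (1,6)P 3/3 satisfied
Row 2: (2,1)P 2/3 satisfied · (2,2)P 5/6 satisfied · (2,3)P 6/6 satisfied · (2,5)P 7/7 satisfied · (2,6)P 5/5 satisfied
Row 3: (3,3)P 5/6 satisfied · (3,4)P 7/7 satisfied · (3,5)P 7/7 satisfied · (3,6)P 5/5 satisfied
Row 4: (4,1)P 0/1 not · (4,2)Q 0/3 not · (4,3)P 3/4 satisfied · (4,4)P 5/5 satisfied · (4,5)P 5/5 satisfied · (4,6)P 3/3 satisfied
Unsatisfied: (1,1), (4,1), (4,2) — 3 in total.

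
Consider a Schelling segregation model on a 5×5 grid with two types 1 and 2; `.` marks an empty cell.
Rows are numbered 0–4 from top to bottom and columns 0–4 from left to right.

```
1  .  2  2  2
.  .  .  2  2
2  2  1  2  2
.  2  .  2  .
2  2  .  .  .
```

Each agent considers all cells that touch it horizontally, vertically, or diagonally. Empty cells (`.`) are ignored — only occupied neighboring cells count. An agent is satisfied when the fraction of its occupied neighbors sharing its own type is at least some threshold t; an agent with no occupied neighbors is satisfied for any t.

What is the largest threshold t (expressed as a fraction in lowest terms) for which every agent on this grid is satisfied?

(0,0)1 — no occupied neighbors
(0,2)2 2/2
(0,3)2 4/4
(0,4)2 3/3
(1,3)2 6/7
(1,4)2 5/5
(2,0)2 2/2
(2,1)2 2/3
(2,2)1 0/5
(2,3)2 4/5
(2,4)2 4/4
(3,1)2 4/5
(3,3)2 2/3
(4,0)2 2/2
(4,1)2 2/2
The smallest same-type fraction is 0/5 at (2,2), which reduces to 0/1. Any threshold above that leaves this agent unsatisfied.

0/1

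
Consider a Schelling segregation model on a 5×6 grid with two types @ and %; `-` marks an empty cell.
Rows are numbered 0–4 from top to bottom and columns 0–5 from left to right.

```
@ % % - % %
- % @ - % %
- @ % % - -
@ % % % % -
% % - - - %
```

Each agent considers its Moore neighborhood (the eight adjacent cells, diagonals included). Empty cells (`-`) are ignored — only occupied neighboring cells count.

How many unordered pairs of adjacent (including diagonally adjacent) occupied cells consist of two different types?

14

Scan each occupied cell's neighbors to the right and below (and the two forward diagonals) so each pair is counted once.
Row 0: @(0,0)–%(0,1)≠ @(0,0)–%(1,1)≠ %(0,1)–%(0,2)= %(0,1)–%(1,1)= %(0,1)–@(1,2)≠ %(0,2)–@(1,2)≠ %(0,2)–%(1,1)= %(0,4)–%(0,5)= %(0,4)–%(1,4)= %(0,4)–%(1,5)= %(0,5)–%(1,5)= %(0,5)–%(1,4)=  → 4/12 unlike.
Row 1: %(1,1)–@(1,2)≠ %(1,1)–@(2,1)≠ %(1,1)–%(2,2)= @(1,2)–%(2,2)≠ @(1,2)–%(2,3)≠ @(1,2)–@(2,1)= %(1,4)–%(1,5)= %(1,4)–%(2,3)=  → 4/8 unlike.
Row 2: @(2,1)–%(2,2)≠ @(2,1)–%(3,1)≠ @(2,1)–%(3,2)≠ @(2,1)–@(3,0)= %(2,2)–%(2,3)= %(2,2)–%(3,2)= %(2,2)–%(3,3)= %(2,2)–%(3,1)= %(2,3)–%(3,3)= %(2,3)–%(3,4)= %(2,3)–%(3,2)=  → 3/11 unlike.
Row 3: @(3,0)–%(3,1)≠ @(3,0)–%(4,0)≠ @(3,0)–%(4,1)≠ %(3,1)–%(3,2)= %(3,1)–%(4,1)= %(3,1)–%(4,0)= %(3,2)–%(3,3)= %(3,2)–%(4,1)= %(3,3)–%(3,4)= %(3,4)–%(4,5)=  → 3/10 unlike.
Row 4: %(4,0)–%(4,1)=  → 0/1 unlike.
Total adjacent occupied pairs: 42; unlike-type pairs: 14.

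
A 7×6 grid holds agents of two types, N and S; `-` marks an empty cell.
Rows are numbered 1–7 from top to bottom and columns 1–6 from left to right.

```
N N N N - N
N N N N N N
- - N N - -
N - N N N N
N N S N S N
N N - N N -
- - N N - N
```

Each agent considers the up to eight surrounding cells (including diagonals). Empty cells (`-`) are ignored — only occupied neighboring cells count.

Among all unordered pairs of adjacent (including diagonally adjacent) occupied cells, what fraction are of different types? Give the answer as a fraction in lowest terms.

Scan each occupied cell's neighbors to the right and below (and the two forward diagonals) so each pair is counted once.
From row 1: 0 unlike of 16 pairs (running 0/16).
From row 2: 0 unlike of 11 pairs (running 0/27).
From row 3: 0 unlike of 6 pairs (running 0/33).
From row 4: 5 unlike of 16 pairs (running 5/49).
From row 5: 8 unlike of 16 pairs (running 13/65).
From row 6: 0 unlike of 7 pairs (running 13/72).
From row 7: 0 unlike of 1 pairs (running 13/73).
Total adjacent occupied pairs: 73; unlike-type pairs: 13.
13/73 is already in lowest terms.

13/73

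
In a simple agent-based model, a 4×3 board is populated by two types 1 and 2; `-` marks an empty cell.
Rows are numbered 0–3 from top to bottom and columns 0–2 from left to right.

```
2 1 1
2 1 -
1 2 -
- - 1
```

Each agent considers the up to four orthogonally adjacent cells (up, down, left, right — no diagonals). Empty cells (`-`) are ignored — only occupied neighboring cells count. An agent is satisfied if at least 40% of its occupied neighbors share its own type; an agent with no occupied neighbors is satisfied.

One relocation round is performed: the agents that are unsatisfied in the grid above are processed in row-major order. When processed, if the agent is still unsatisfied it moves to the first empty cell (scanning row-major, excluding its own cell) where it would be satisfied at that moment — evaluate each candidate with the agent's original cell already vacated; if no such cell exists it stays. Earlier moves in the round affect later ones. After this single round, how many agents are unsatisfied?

Initially unsatisfied (in order): (1,0), (1,1), (2,0), (2,1).
  (1,0) → (2,2).
  (1,1): now satisfied by earlier moves; stays.
  (2,0) → (1,0).
  (2,1): now satisfied by earlier moves; stays.
Resulting grid:
2 1 1
1 1 -
- 2 2
- - 1
Unsatisfied now: (0,0), (3,2).

2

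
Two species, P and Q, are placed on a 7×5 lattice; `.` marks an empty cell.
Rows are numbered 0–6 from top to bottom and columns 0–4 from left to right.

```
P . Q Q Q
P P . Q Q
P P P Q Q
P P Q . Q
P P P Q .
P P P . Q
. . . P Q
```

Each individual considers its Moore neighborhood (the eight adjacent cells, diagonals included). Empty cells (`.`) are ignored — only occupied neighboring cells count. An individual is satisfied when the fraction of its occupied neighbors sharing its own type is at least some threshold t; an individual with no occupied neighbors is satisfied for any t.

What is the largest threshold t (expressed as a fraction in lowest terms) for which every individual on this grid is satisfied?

Row 0: (0,0)P 2/2 · (0,2)Q 2/3 · (0,3)Q 4/4 · (0,4)Q 3/3
Row 1: (1,0)P 4/4 · (1,1)P 5/6 · (1,3)Q 6/7 · (1,4)Q 5/5
Row 2: (2,0)P 5/5 · (2,1)P 6/7 · (2,2)P 3/6 · (2,3)Q 5/6 · (2,4)Q 4/4
Row 3: (3,0)P 5/5 · (3,1)P 7/8 · (3,2)Q 2/7 · (3,4)Q 3/3
Row 4: (4,0)P 5/5 · (4,1)P 7/8 · (4,2)P 4/6 · (4,3)Q 3/5
Row 5: (5,0)P 3/3 · (5,1)P 5/5 · (5,2)P 4/5 · (5,4)Q 2/3
Row 6: (6,3)P 1/3 · (6,4)Q 1/2
The smallest same-type fraction is 2/7 at (3,2), which reduces to 2/7. Any threshold above that leaves this individual unsatisfied.

2/7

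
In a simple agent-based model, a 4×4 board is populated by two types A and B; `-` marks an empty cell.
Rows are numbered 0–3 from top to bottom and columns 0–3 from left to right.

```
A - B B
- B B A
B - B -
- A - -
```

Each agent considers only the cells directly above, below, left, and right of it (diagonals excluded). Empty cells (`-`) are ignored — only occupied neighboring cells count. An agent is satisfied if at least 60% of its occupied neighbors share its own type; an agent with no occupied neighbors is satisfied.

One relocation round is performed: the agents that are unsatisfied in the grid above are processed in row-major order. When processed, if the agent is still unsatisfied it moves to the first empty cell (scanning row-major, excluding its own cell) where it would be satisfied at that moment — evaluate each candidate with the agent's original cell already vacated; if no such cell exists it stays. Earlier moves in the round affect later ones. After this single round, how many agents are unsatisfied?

1

Initially unsatisfied (in order): (0,3), (1,3).
  (0,3) → (0,1).
  (1,3) → (3,3).
Resulting grid:
A B B -
- B B -
B - B -
- A - A
Unsatisfied now: (0,0).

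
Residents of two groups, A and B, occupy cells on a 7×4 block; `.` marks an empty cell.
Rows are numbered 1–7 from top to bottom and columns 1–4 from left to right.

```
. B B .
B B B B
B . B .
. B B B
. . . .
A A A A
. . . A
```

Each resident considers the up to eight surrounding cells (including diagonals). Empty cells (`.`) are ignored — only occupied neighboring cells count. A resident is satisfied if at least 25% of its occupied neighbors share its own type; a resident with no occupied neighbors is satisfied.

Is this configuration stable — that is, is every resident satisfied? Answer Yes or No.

Row 1: (1,2)B 4/4 ok · (1,3)B 4/4 ok
Row 2: (2,1)B 3/3 ok · (2,2)B 6/6 ok · (2,3)B 5/5 ok · (2,4)B 3/3 ok
Row 3: (3,1)B 3/3 ok · (3,3)B 6/6 ok
Row 4: (4,2)B 3/3 ok · (4,3)B 3/3 ok · (4,4)B 2/2 ok
Row 6: (6,1)A 1/1 ok · (6,2)A 2/2 ok · (6,3)A 3/3 ok · (6,4)A 2/2 ok
Row 7: (7,4)A 2/2 ok
All meet the threshold, so the configuration is stable.

Yes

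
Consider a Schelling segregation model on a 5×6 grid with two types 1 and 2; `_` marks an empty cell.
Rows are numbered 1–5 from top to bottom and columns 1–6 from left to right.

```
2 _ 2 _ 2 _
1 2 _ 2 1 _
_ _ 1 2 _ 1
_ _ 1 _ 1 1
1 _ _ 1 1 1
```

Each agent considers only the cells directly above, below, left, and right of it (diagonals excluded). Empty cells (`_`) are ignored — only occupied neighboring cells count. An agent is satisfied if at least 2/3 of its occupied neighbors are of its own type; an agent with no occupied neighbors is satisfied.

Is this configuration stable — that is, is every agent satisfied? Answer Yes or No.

Row 1: (1,1)2 0/1 unhappy · (1,3)2 0/0 ok · (1,5)2 0/1 unhappy
Row 2: (2,1)1 0/2 unhappy · (2,2)2 0/1 unhappy · (2,4)2 1/2 unhappy · (2,5)1 0/2 unhappy
Row 3: (3,3)1 1/2 unhappy · (3,4)2 1/2 unhappy · (3,6)1 1/1 ok
Row 4: (4,3)1 1/1 ok · (4,5)1 2/2 ok · (4,6)1 3/3 ok
Row 5: (5,1)1 0/0 ok · (5,4)1 1/1 ok · (5,5)1 3/3 ok · (5,6)1 2/2 ok
For instance (1,1) has only 0/1 same-type neighbors, below 2/3.

No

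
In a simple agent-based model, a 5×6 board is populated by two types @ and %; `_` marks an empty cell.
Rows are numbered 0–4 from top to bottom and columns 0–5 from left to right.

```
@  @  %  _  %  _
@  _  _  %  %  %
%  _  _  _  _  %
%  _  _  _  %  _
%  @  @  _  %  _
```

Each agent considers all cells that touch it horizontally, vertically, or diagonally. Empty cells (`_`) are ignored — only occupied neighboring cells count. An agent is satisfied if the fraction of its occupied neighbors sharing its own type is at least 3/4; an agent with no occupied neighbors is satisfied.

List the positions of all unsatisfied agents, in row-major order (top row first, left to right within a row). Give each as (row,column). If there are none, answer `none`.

(0,1), (0,2), (1,0), (2,0), (3,0), (4,0), (4,1)

Row 0: (0,0)@ 2/2 ok · (0,1)@ 2/3 unhappy · (0,2)% 1/2 unhappy · (0,4)% 3/3 ok
Row 1: (1,0)@ 2/3 unhappy · (1,3)% 3/3 ok · (1,4)% 4/4 ok · (1,5)% 3/3 ok
Row 2: (2,0)% 1/2 unhappy · (2,5)% 3/3 ok
Row 3: (3,0)% 2/3 unhappy · (3,4)% 2/2 ok
Row 4: (4,0)% 1/2 unhappy · (4,1)@ 1/3 unhappy · (4,2)@ 1/1 ok · (4,4)% 1/1 ok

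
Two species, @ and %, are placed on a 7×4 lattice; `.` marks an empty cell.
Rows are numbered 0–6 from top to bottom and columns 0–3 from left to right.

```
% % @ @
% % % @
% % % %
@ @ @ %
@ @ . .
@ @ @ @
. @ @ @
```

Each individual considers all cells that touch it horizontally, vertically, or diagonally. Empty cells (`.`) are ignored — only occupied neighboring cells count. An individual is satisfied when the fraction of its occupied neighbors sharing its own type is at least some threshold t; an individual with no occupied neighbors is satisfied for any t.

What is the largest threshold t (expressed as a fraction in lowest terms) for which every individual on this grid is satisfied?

(0,0)% 3/3
(0,1)% 4/5
(0,2)@ 2/5
(0,3)@ 2/3
(1,0)% 5/5
(1,1)% 7/8
(1,2)% 5/8
(1,3)@ 2/5
(2,0)% 3/5
(2,1)% 5/8
(2,2)% 5/8
(2,3)% 3/5
(3,0)@ 3/5
(3,1)@ 4/7
(3,2)@ 2/6
(3,3)% 2/3
(4,0)@ 5/5
(4,1)@ 7/7
(5,0)@ 4/4
(5,1)@ 6/6
(5,2)@ 6/6
(5,3)@ 3/3
(6,1)@ 4/4
(6,2)@ 5/5
(6,3)@ 3/3
The smallest same-type fraction is 2/6 at (3,2), which reduces to 1/3. Any threshold above that leaves this individual unsatisfied.

1/3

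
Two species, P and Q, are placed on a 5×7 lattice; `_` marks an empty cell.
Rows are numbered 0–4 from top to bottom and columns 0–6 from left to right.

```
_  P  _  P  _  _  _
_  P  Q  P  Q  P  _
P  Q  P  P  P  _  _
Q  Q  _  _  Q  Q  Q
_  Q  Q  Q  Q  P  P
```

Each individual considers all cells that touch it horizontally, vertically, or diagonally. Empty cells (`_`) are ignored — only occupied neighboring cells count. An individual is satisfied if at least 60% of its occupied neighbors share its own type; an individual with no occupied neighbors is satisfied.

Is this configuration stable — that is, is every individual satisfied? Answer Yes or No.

No

Row 0: (0,1)P 1/2 ✗ · (0,3)P 1/3 ✗
Row 1: (1,1)P 3/5 ✓ · (1,2)Q 1/7 ✗ · (1,3)P 4/6 ✓ · (1,4)Q 0/5 ✗ · (1,5)P 1/2 ✗
Row 2: (2,0)P 1/4 ✗ · (2,1)Q 3/6 ✗ · (2,2)P 3/6 ✗ · (2,3)P 3/6 ✗ · (2,4)P 3/6 ✗
Row 3: (3,0)Q 3/4 ✓ · (3,1)Q 4/6 ✓ · (3,4)Q 3/6 ✗ · (3,5)Q 3/6 ✗ · (3,6)Q 1/3 ✗
Row 4: (4,1)Q 3/3 ✓ · (4,2)Q 3/3 ✓ · (4,3)Q 3/3 ✓ · (4,4)Q 3/4 ✓ · (4,5)P 1/5 ✗ · (4,6)P 1/3 ✗
For instance (0,1) has only 1/2 same-type neighbors, below 3/5.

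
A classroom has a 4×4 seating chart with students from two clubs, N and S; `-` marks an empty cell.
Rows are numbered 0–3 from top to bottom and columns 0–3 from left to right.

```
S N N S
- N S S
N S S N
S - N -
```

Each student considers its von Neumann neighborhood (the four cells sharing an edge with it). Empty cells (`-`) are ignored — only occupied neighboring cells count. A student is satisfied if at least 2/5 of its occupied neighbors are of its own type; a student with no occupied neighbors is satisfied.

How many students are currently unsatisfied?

8

Row 0: (0,0)S 0/1 unhappy · (0,1)N 2/3 ok · (0,2)N 1/3 unhappy · (0,3)S 1/2 ok
Row 1: (1,1)N 1/3 unhappy · (1,2)S 2/4 ok · (1,3)S 2/3 ok
Row 2: (2,0)N 0/2 unhappy · (2,1)S 1/3 unhappy · (2,2)S 2/4 ok · (2,3)N 0/2 unhappy
Row 3: (3,0)S 0/1 unhappy · (3,2)N 0/1 unhappy
Unsatisfied: (0,0), (0,2), (1,1), (2,0), (2,1), (2,3), (3,0), (3,2) — 8 in total.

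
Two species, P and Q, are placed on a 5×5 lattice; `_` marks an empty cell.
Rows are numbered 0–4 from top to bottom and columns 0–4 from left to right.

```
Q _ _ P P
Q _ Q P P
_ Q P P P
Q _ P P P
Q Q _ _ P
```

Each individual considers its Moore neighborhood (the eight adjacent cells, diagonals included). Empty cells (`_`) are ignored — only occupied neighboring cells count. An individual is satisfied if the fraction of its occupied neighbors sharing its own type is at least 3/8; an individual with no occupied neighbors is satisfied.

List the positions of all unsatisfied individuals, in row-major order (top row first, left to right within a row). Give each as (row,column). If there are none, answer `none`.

(1,2)

(0,0)Q 1/1 ok
(0,3)P 3/4 ok
(0,4)P 3/3 ok
(1,0)Q 2/2 ok
(1,2)Q 1/5 unhappy
(1,3)P 6/7 ok
(1,4)P 5/5 ok
(2,1)Q 3/5 ok
(2,2)P 4/6 ok
(2,3)P 7/8 ok
(2,4)P 5/5 ok
(3,0)Q 3/3 ok
(3,2)P 3/5 ok
(3,3)P 6/6 ok
(3,4)P 4/4 ok
(4,0)Q 2/2 ok
(4,1)Q 2/3 ok
(4,4)P 2/2 ok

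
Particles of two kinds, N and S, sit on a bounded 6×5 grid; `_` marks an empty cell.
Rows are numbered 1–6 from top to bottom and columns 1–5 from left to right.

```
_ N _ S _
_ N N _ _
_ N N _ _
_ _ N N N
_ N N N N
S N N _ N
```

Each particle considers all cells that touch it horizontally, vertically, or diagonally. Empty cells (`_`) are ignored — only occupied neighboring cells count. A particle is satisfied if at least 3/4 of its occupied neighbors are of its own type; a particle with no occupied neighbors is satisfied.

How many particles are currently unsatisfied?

Row 1: (1,2)N 2/2 ✓ · (1,4)S 0/1 ✗
Row 2: (2,2)N 4/4 ✓ · (2,3)N 4/5 ✓
Row 3: (3,2)N 4/4 ✓ · (3,3)N 5/5 ✓
Row 4: (4,3)N 6/6 ✓ · (4,4)N 6/6 ✓ · (4,5)N 3/3 ✓
Row 5: (5,2)N 4/5 ✓ · (5,3)N 6/6 ✓ · (5,4)N 7/7 ✓ · (5,5)N 4/4 ✓
Row 6: (6,1)S 0/2 ✗ · (6,2)N 3/4 ✓ · (6,3)N 4/4 ✓ · (6,5)N 2/2 ✓
Unsatisfied: (1,4), (6,1) — 2 in total.

2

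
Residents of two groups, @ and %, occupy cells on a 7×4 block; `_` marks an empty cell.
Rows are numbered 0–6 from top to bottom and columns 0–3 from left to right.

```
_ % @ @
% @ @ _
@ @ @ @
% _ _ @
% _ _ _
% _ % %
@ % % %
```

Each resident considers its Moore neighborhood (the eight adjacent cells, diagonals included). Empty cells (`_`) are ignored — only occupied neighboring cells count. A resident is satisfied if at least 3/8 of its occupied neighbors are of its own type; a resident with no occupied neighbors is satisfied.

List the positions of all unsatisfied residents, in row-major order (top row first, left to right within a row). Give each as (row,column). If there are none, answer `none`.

(0,1), (1,0), (3,0), (6,0)

(0,1)% 1/4 unhappy
(0,2)@ 3/4 ok
(0,3)@ 2/2 ok
(1,0)% 1/4 unhappy
(1,1)@ 5/7 ok
(1,2)@ 6/7 ok
(2,0)@ 2/4 ok
(2,1)@ 4/6 ok
(2,2)@ 5/5 ok
(2,3)@ 3/3 ok
(3,0)% 1/3 unhappy
(3,3)@ 2/2 ok
(4,0)% 2/2 ok
(5,0)% 2/3 ok
(5,2)% 4/4 ok
(5,3)% 3/3 ok
(6,0)@ 0/2 unhappy
(6,1)% 3/4 ok
(6,2)% 4/4 ok
(6,3)% 3/3 ok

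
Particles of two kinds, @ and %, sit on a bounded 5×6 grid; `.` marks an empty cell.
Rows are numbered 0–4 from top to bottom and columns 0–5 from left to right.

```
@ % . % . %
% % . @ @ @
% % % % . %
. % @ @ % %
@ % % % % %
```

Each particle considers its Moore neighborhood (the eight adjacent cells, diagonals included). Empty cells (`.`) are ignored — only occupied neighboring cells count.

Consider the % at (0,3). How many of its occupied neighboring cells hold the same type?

0

Occupied neighbors of (0,3): (1,3)=@, (1,4)=@.
Same type (%): 0 of 2.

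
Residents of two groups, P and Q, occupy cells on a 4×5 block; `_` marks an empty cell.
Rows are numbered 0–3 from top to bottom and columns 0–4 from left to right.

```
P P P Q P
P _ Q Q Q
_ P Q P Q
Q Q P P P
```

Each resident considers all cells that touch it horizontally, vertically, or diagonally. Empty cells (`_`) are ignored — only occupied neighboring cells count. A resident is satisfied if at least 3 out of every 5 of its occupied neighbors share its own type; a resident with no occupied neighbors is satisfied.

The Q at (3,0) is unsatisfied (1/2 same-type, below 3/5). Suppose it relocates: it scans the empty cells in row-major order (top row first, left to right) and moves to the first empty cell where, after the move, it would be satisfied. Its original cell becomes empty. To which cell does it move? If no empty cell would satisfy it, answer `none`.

none

Vacating (3,0). Empty cells in order:
  (1,1): 2/7 same-type → still unsatisfied.
  (2,0): 1/3 same-type → still unsatisfied.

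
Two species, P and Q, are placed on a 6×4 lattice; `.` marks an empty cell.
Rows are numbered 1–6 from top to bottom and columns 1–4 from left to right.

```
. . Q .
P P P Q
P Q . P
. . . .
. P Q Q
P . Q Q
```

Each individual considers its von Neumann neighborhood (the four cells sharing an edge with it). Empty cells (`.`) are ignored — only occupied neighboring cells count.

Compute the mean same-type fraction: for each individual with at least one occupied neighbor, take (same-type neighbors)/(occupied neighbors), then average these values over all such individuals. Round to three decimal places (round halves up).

(1,3)Q 0/1
(2,1)P 2/2
(2,2)P 2/3
(2,3)P 1/3
(2,4)Q 0/2
(3,1)P 1/2
(3,2)Q 0/2
(3,4)P 0/1
(5,2)P 0/1
(5,3)Q 2/3
(5,4)Q 2/2
(6,1)P — no occupied neighbors
(6,3)Q 2/2
(6,4)Q 2/2
Sum over 13 individuals: 0/1 + 2/2 + 2/3 + 1/3 + 0/2 + 1/2 + 0/2 + 0/1 + 0/1 + 2/3 + 2/2 + 2/2 + 2/2 = 37/6; mean = 37/6 ÷ 13 = 37/78 = 0.474358… → 0.474.

0.474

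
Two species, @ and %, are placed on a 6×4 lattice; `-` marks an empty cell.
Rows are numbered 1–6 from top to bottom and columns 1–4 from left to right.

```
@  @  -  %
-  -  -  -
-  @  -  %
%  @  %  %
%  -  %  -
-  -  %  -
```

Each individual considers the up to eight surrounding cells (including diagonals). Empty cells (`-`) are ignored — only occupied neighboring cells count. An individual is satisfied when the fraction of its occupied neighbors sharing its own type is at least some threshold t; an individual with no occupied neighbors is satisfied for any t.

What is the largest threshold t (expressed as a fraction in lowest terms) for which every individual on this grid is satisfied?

(1,1)@ 1/1
(1,2)@ 1/1
(1,4)% — no occupied neighbors
(3,2)@ 1/3
(3,4)% 2/2
(4,1)% 1/3
(4,2)@ 1/5
(4,3)% 3/5
(4,4)% 3/3
(5,1)% 1/2
(5,3)% 3/4
(6,3)% 1/1
The smallest same-type fraction is 1/5 at (4,2), which reduces to 1/5. Any threshold above that leaves this individual unsatisfied.

1/5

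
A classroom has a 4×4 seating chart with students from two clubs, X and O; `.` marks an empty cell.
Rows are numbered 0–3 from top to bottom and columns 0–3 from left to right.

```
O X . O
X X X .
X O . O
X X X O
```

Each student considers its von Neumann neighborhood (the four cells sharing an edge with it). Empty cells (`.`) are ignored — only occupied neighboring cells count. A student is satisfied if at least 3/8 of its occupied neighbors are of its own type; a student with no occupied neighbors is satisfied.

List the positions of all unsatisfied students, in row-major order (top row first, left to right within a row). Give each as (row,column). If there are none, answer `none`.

(0,0)O 0/2 unhappy
(0,1)X 1/2 ok
(0,3)O 0/0 ok
(1,0)X 2/3 ok
(1,1)X 3/4 ok
(1,2)X 1/1 ok
(2,0)X 2/3 ok
(2,1)O 0/3 unhappy
(2,3)O 1/1 ok
(3,0)X 2/2 ok
(3,1)X 2/3 ok
(3,2)X 1/2 ok
(3,3)O 1/2 ok

(0,0), (2,1)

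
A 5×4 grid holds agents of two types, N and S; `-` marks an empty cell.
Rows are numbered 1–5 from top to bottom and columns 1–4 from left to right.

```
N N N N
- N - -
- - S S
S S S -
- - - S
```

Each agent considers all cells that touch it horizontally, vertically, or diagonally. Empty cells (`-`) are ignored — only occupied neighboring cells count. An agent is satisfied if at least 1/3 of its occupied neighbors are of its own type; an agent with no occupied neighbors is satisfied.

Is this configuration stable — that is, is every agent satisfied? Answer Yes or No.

Row 1: (1,1)N 2/2 ok · (1,2)N 3/3 ok · (1,3)N 3/3 ok · (1,4)N 1/1 ok
Row 2: (2,2)N 3/4 ok
Row 3: (3,3)S 3/4 ok · (3,4)S 2/2 ok
Row 4: (4,1)S 1/1 ok · (4,2)S 3/3 ok · (4,3)S 4/4 ok
Row 5: (5,4)S 1/1 ok
All meet the threshold, so the configuration is stable.

Yes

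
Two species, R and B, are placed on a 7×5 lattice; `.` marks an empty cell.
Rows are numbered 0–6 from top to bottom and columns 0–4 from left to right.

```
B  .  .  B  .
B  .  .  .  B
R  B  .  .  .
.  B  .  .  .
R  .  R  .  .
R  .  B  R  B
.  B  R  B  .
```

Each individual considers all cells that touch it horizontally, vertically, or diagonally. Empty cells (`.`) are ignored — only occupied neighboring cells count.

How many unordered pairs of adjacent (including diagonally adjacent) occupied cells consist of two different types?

13

Scan each occupied cell's neighbors to the right and below (and the two forward diagonals) so each pair is counted once.
Row 0: B(0,0)–B(1,0)= B(0,3)–B(1,4)=  → 0/2 unlike.
Row 1: B(1,0)–R(2,0)≠ B(1,0)–B(2,1)=  → 1/2 unlike.
Row 2: R(2,0)–B(2,1)≠ R(2,0)–B(3,1)≠ B(2,1)–B(3,1)=  → 2/3 unlike.
Row 3: B(3,1)–R(4,2)≠ B(3,1)–R(4,0)≠  → 2/2 unlike.
Row 4: R(4,0)–R(5,0)= R(4,2)–B(5,2)≠ R(4,2)–R(5,3)=  → 1/3 unlike.
Row 5: R(5,0)–B(6,1)≠ B(5,2)–R(5,3)≠ B(5,2)–R(6,2)≠ B(5,2)–B(6,3)= B(5,2)–B(6,1)= R(5,3)–B(5,4)≠ R(5,3)–B(6,3)≠ R(5,3)–R(6,2)= B(5,4)–B(6,3)=  → 5/9 unlike.
Row 6: B(6,1)–R(6,2)≠ R(6,2)–B(6,3)≠  → 2/2 unlike.
Total adjacent occupied pairs: 23; unlike-type pairs: 13.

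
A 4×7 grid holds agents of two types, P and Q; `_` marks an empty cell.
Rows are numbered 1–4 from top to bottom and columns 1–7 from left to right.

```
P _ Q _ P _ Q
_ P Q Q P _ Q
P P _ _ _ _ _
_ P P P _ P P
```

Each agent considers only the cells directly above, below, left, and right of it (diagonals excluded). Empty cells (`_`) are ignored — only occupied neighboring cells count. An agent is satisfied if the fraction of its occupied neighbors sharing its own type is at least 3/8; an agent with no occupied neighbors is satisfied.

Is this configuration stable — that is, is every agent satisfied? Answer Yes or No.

Yes

(1,1)P 0/0 ✓
(1,3)Q 1/1 ✓
(1,5)P 1/1 ✓
(1,7)Q 1/1 ✓
(2,2)P 1/2 ✓
(2,3)Q 2/3 ✓
(2,4)Q 1/2 ✓
(2,5)P 1/2 ✓
(2,7)Q 1/1 ✓
(3,1)P 1/1 ✓
(3,2)P 3/3 ✓
(4,2)P 2/2 ✓
(4,3)P 2/2 ✓
(4,4)P 1/1 ✓
(4,6)P 1/1 ✓
(4,7)P 1/1 ✓
All meet the threshold, so the configuration is stable.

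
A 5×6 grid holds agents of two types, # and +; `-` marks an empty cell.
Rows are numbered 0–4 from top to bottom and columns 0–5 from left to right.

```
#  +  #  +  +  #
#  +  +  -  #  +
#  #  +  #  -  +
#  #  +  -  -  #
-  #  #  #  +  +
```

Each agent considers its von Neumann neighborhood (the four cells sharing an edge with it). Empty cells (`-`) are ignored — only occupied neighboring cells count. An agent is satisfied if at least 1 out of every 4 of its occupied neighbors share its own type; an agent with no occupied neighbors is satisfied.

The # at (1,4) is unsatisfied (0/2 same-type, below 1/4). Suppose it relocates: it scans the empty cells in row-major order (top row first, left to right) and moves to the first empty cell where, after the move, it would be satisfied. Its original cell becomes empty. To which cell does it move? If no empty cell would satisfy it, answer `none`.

Vacating (1,4). Empty cells in order:
  (1,3): 1/3 same-type → satisfied — stop here.

(1,3)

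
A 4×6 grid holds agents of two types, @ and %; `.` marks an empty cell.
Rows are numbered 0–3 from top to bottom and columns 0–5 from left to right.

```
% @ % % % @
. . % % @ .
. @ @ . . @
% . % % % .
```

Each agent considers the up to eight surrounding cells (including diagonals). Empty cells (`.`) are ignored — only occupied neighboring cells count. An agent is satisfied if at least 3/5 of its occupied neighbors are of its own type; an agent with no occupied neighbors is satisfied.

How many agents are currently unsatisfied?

Row 0: (0,0)% 0/1 ✗ · (0,1)@ 0/3 ✗ · (0,2)% 3/4 ✓ · (0,3)% 4/5 ✓ · (0,4)% 2/4 ✗ · (0,5)@ 1/2 ✗
Row 1: (1,2)% 3/6 ✗ · (1,3)% 4/6 ✓ · (1,4)@ 2/5 ✗
Row 2: (2,1)@ 1/4 ✗ · (2,2)@ 1/5 ✗ · (2,5)@ 1/2 ✗
Row 3: (3,0)% 0/1 ✗ · (3,2)% 1/3 ✗ · (3,3)% 2/3 ✓ · (3,4)% 1/2 ✗
Unsatisfied: (0,0), (0,1), (0,4), (0,5), (1,2), (1,4), (2,1), (2,2), (2,5), (3,0), (3,2), (3,4) — 12 in total.

12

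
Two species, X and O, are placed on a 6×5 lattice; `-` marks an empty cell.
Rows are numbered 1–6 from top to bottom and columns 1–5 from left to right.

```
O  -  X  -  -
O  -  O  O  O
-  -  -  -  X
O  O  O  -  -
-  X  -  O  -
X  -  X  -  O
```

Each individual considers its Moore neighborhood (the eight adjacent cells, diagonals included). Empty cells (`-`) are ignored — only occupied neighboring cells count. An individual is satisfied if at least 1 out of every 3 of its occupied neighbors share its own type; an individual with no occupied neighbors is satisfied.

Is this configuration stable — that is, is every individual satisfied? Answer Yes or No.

No

Row 1: (1,1)O 1/1 ok · (1,3)X 0/2 unhappy
Row 2: (2,1)O 1/1 ok · (2,3)O 1/2 ok · (2,4)O 2/4 ok · (2,5)O 1/2 ok
Row 3: (3,5)X 0/2 unhappy
Row 4: (4,1)O 1/2 ok · (4,2)O 2/3 ok · (4,3)O 2/3 ok
Row 5: (5,2)X 2/5 ok · (5,4)O 2/3 ok
Row 6: (6,1)X 1/1 ok · (6,3)X 1/2 ok · (6,5)O 1/1 ok
For instance (1,3) has only 0/2 same-type neighbors, below 1/3.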